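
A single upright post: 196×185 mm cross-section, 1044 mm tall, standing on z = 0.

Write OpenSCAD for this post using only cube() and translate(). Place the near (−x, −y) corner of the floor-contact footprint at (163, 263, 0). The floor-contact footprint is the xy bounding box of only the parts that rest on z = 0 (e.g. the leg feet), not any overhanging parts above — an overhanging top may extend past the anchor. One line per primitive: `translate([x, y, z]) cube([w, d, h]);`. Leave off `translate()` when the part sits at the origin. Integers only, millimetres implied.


translate([163, 263, 0]) cube([196, 185, 1044]);


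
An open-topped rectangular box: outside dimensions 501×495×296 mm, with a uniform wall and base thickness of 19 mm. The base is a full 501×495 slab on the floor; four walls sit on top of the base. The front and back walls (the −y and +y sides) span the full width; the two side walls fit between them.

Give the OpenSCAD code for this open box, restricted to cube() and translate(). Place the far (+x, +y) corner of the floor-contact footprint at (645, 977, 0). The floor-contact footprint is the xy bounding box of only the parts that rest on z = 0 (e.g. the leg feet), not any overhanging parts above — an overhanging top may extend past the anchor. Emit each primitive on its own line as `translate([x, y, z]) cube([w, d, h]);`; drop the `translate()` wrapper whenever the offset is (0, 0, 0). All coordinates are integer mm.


translate([144, 482, 0]) cube([501, 495, 19]);
translate([144, 482, 19]) cube([501, 19, 277]);
translate([144, 958, 19]) cube([501, 19, 277]);
translate([144, 501, 19]) cube([19, 457, 277]);
translate([626, 501, 19]) cube([19, 457, 277]);


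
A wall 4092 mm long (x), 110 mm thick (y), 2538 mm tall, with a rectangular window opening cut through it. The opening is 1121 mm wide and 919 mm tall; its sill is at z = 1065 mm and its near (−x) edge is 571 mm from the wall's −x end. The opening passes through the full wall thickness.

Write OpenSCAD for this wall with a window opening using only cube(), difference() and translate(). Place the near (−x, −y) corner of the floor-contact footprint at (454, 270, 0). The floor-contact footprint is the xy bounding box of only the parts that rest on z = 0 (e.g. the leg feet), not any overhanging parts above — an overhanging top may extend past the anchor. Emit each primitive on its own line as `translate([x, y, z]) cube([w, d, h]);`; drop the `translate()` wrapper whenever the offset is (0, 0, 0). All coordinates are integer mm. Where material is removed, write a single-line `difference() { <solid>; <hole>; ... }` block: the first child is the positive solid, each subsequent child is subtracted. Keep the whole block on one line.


difference() { translate([454, 270, 0]) cube([4092, 110, 2538]); translate([1025, 270, 1065]) cube([1121, 110, 919]); }


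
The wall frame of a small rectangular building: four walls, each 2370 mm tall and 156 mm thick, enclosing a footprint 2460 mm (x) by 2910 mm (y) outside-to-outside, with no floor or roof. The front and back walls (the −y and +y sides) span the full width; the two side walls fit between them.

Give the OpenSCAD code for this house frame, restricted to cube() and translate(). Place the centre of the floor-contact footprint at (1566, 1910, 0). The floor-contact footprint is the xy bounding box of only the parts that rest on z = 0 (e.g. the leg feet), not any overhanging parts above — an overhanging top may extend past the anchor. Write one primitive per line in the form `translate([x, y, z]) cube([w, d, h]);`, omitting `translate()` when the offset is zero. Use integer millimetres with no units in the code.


translate([336, 455, 0]) cube([2460, 156, 2370]);
translate([336, 3209, 0]) cube([2460, 156, 2370]);
translate([336, 611, 0]) cube([156, 2598, 2370]);
translate([2640, 611, 0]) cube([156, 2598, 2370]);


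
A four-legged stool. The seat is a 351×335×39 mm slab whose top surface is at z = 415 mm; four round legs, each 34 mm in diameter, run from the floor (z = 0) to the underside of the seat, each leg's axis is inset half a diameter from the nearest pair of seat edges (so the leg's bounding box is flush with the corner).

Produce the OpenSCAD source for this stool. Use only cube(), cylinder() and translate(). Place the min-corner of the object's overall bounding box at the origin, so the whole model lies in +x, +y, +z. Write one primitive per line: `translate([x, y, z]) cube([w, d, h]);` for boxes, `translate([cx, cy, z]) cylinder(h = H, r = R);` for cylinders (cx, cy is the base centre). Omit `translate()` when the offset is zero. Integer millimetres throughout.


translate([0, 0, 376]) cube([351, 335, 39]);
translate([17, 17, 0]) cylinder(h = 376, r = 17);
translate([334, 17, 0]) cylinder(h = 376, r = 17);
translate([17, 318, 0]) cylinder(h = 376, r = 17);
translate([334, 318, 0]) cylinder(h = 376, r = 17);


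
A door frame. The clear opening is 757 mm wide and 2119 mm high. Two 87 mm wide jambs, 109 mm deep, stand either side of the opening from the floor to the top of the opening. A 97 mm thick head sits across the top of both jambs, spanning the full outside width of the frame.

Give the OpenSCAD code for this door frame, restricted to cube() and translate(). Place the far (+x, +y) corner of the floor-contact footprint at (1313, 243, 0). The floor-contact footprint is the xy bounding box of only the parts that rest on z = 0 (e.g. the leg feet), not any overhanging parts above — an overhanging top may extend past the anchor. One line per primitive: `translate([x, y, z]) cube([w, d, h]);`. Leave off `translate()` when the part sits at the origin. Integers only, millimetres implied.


translate([382, 134, 0]) cube([87, 109, 2119]);
translate([1226, 134, 0]) cube([87, 109, 2119]);
translate([382, 134, 2119]) cube([931, 109, 97]);


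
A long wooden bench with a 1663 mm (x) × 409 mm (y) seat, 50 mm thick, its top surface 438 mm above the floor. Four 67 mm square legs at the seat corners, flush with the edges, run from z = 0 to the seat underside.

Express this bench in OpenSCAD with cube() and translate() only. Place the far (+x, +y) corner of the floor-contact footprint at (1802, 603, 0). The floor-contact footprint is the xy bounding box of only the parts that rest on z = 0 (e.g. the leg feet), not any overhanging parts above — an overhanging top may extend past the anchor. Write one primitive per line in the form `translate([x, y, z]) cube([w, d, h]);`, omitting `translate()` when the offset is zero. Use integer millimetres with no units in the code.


translate([139, 194, 388]) cube([1663, 409, 50]);
translate([139, 194, 0]) cube([67, 67, 388]);
translate([139, 536, 0]) cube([67, 67, 388]);
translate([1735, 194, 0]) cube([67, 67, 388]);
translate([1735, 536, 0]) cube([67, 67, 388]);


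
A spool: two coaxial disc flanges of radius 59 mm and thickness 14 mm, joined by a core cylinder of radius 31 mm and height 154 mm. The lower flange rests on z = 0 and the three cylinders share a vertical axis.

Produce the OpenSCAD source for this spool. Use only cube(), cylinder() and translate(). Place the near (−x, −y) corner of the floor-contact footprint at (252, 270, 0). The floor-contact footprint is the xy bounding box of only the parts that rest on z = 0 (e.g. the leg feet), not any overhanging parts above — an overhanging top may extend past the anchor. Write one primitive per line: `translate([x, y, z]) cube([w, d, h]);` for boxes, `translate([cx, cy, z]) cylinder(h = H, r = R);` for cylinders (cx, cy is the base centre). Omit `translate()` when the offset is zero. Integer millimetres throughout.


translate([311, 329, 0]) cylinder(h = 14, r = 59);
translate([311, 329, 14]) cylinder(h = 154, r = 31);
translate([311, 329, 168]) cylinder(h = 14, r = 59);


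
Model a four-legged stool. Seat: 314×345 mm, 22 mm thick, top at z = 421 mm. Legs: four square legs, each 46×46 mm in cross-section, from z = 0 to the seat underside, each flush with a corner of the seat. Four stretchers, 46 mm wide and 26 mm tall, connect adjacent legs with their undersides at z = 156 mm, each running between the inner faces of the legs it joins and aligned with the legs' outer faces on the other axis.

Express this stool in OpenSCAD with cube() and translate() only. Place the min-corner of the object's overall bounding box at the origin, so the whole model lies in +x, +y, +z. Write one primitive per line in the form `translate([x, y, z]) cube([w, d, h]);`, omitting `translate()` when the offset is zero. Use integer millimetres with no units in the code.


translate([0, 0, 399]) cube([314, 345, 22]);
cube([46, 46, 399]);
translate([268, 0, 0]) cube([46, 46, 399]);
translate([0, 299, 0]) cube([46, 46, 399]);
translate([268, 299, 0]) cube([46, 46, 399]);
translate([46, 0, 156]) cube([222, 46, 26]);
translate([46, 299, 156]) cube([222, 46, 26]);
translate([0, 46, 156]) cube([46, 253, 26]);
translate([268, 46, 156]) cube([46, 253, 26]);


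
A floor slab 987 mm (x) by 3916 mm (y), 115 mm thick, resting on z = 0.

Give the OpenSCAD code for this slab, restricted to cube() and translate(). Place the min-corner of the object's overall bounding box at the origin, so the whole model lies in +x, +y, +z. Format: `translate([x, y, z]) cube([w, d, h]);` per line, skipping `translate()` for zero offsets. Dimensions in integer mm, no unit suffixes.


cube([987, 3916, 115]);


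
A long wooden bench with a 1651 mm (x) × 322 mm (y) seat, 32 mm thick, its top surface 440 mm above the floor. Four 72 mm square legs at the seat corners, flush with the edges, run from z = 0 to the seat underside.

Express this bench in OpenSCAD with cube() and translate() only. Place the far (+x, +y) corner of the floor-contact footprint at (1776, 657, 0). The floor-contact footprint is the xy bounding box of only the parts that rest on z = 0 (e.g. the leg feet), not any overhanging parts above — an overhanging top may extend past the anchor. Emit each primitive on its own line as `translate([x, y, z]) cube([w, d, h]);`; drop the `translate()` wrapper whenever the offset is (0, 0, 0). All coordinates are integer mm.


// leg_h = 440 − 32 = 408
translate([125, 335, 408]) cube([1651, 322, 32]);
translate([125, 335, 0]) cube([72, 72, 408]);
translate([125, 585, 0]) cube([72, 72, 408]);
translate([1704, 335, 0]) cube([72, 72, 408]);
translate([1704, 585, 0]) cube([72, 72, 408]);


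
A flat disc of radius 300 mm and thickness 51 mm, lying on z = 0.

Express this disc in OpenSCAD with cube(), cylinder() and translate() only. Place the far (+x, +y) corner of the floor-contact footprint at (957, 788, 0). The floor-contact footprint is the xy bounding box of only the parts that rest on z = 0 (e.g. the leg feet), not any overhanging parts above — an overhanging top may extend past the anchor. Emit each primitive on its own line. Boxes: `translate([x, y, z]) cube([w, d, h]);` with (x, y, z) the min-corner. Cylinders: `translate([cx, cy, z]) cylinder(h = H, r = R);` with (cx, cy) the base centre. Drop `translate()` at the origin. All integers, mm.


translate([657, 488, 0]) cylinder(h = 51, r = 300);


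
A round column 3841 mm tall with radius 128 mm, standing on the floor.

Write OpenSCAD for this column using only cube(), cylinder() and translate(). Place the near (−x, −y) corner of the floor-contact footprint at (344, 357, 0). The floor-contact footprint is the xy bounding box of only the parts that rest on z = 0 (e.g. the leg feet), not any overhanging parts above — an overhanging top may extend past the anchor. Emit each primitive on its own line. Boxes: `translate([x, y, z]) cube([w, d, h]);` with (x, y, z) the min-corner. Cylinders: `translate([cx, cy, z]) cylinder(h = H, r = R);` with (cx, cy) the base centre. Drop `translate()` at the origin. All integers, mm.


translate([472, 485, 0]) cylinder(h = 3841, r = 128);


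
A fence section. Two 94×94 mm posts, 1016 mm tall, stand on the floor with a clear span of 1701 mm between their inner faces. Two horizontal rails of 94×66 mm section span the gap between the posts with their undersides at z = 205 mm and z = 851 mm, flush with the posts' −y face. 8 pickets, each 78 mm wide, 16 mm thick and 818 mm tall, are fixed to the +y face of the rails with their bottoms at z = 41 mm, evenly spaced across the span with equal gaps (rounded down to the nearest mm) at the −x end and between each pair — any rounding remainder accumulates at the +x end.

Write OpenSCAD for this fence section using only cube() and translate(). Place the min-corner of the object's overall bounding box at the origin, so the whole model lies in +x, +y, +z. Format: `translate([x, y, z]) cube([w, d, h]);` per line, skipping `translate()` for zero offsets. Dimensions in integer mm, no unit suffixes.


cube([94, 94, 1016]);
translate([1795, 0, 0]) cube([94, 94, 1016]);
translate([94, 0, 205]) cube([1701, 94, 66]);
translate([94, 0, 851]) cube([1701, 94, 66]);
translate([213, 94, 41]) cube([78, 16, 818]);
translate([410, 94, 41]) cube([78, 16, 818]);
translate([607, 94, 41]) cube([78, 16, 818]);
translate([804, 94, 41]) cube([78, 16, 818]);
translate([1001, 94, 41]) cube([78, 16, 818]);
translate([1198, 94, 41]) cube([78, 16, 818]);
translate([1395, 94, 41]) cube([78, 16, 818]);
translate([1592, 94, 41]) cube([78, 16, 818]);


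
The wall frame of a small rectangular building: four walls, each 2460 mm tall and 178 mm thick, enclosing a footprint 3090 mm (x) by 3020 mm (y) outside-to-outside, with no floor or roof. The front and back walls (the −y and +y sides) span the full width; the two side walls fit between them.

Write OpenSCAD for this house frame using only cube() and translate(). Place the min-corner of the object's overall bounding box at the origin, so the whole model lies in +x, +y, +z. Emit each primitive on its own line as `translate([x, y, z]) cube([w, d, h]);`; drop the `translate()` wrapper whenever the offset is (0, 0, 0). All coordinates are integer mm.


cube([3090, 178, 2460]);
translate([0, 2842, 0]) cube([3090, 178, 2460]);
translate([0, 178, 0]) cube([178, 2664, 2460]);
translate([2912, 178, 0]) cube([178, 2664, 2460]);


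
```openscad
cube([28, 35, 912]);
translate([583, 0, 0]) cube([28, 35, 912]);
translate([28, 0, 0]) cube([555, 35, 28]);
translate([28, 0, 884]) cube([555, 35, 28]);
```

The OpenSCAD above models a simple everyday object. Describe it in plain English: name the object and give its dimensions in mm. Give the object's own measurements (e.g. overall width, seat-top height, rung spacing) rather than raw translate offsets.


A rectangular picture frame lying in the x–z plane (depth along y). The opening is 555 mm wide (x) by 856 mm tall (z), surrounded by a border 28 mm wide on all four sides. The frame is 35 mm deep and is made of two full-height vertical stiles with two horizontal rails fitted between them.


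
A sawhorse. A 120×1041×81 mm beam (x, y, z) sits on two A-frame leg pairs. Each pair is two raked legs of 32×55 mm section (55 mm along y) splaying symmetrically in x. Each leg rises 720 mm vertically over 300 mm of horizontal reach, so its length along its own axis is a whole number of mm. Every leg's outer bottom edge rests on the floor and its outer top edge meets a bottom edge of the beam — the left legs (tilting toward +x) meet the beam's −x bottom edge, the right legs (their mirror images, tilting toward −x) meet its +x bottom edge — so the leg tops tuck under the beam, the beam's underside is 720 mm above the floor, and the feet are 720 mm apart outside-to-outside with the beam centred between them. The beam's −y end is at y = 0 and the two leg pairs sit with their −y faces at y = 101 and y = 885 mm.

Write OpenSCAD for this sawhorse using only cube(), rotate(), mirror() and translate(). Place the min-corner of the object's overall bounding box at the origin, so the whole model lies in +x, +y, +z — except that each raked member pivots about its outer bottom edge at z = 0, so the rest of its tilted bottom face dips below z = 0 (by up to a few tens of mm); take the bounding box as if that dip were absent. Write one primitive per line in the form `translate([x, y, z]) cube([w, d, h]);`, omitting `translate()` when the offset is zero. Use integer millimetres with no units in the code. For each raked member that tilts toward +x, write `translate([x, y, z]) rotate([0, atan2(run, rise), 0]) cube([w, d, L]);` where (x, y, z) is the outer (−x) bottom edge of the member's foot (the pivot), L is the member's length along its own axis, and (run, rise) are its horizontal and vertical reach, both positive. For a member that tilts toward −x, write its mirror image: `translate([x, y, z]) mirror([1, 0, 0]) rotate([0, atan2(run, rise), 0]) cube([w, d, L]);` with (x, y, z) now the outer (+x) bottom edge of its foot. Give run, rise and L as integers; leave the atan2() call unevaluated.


translate([300, 0, 720]) cube([120, 1041, 81]);
translate([0, 101, 0]) rotate([0, atan2(300, 720), 0]) cube([32, 55, 780]);
translate([720, 101, 0]) mirror([1, 0, 0]) rotate([0, atan2(300, 720), 0]) cube([32, 55, 780]);
translate([0, 885, 0]) rotate([0, atan2(300, 720), 0]) cube([32, 55, 780]);
translate([720, 885, 0]) mirror([1, 0, 0]) rotate([0, atan2(300, 720), 0]) cube([32, 55, 780]);


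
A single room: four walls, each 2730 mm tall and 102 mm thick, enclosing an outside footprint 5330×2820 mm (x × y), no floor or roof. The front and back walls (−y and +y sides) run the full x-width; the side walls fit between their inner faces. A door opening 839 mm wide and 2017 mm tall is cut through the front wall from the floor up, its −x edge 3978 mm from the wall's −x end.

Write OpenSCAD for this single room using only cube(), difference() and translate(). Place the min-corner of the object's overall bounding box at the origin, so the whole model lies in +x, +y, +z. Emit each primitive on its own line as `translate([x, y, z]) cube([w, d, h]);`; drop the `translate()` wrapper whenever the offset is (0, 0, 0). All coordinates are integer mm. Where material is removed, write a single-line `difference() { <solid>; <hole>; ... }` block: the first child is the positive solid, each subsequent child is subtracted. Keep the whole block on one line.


difference() { cube([5330, 102, 2730]); translate([3978, 0, 0]) cube([839, 102, 2017]); }
translate([0, 2718, 0]) cube([5330, 102, 2730]);
translate([0, 102, 0]) cube([102, 2616, 2730]);
translate([5228, 102, 0]) cube([102, 2616, 2730]);


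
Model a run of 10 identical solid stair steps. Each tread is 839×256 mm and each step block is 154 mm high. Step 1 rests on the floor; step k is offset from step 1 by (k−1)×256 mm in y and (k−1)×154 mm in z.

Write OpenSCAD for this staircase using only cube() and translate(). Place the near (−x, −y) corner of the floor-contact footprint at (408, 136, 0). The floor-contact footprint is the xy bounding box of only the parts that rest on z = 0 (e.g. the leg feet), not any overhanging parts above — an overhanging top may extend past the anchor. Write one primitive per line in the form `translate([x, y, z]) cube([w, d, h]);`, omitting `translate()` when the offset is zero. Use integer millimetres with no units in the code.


translate([408, 136, 0]) cube([839, 256, 154]);
translate([408, 392, 154]) cube([839, 256, 154]);
translate([408, 648, 308]) cube([839, 256, 154]);
translate([408, 904, 462]) cube([839, 256, 154]);
translate([408, 1160, 616]) cube([839, 256, 154]);
translate([408, 1416, 770]) cube([839, 256, 154]);
translate([408, 1672, 924]) cube([839, 256, 154]);
translate([408, 1928, 1078]) cube([839, 256, 154]);
translate([408, 2184, 1232]) cube([839, 256, 154]);
translate([408, 2440, 1386]) cube([839, 256, 154]);


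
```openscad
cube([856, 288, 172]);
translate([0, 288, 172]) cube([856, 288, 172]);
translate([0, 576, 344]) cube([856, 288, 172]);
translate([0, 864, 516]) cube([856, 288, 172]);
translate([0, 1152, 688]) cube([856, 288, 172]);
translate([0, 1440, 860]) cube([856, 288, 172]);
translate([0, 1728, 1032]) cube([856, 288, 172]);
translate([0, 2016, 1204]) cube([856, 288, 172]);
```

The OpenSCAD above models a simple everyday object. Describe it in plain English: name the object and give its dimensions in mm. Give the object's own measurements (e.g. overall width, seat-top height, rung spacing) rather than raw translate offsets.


A straight staircase of 8 solid steps. Each step is 856 mm wide (x), 288 mm deep (y, the going) and 172 mm tall (the rise). The first step rests on the floor; each subsequent step sits one going further in +y and one rise higher in +z, directly behind and above the previous step with no overlap.


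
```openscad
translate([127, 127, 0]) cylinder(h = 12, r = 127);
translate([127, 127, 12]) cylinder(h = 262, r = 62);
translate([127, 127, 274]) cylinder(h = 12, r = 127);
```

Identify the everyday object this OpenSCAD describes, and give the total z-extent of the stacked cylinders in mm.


A spool. The overall height is 286 mm.

Three coaxial cylinders, large–small–large — a spool. Two 12 mm flanges and a 262 mm core give 12 + 262 + 12 = 286 mm.


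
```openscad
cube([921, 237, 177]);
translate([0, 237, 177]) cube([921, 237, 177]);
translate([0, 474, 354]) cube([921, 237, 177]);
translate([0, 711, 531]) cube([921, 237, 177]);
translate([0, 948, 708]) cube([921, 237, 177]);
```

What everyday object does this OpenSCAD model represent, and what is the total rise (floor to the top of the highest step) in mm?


A staircase. The total rise is 885 mm.

5 identical blocks, each offset up and back from the previous — a staircase. Each step is 177 mm tall and there are 5 of them, so the total rise is 5 × 177 = 885 mm.


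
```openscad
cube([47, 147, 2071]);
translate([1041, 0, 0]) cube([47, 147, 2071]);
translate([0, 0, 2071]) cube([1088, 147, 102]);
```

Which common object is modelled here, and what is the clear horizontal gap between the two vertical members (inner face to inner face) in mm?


A door frame. The clear opening width is 994 mm.

Two 2071 mm tall posts with a header on top — a door frame. The left jamb is 47 mm wide at x = 0; the right jamb starts at x = 1041. The clear opening is 1041 − 47 = 994 mm.


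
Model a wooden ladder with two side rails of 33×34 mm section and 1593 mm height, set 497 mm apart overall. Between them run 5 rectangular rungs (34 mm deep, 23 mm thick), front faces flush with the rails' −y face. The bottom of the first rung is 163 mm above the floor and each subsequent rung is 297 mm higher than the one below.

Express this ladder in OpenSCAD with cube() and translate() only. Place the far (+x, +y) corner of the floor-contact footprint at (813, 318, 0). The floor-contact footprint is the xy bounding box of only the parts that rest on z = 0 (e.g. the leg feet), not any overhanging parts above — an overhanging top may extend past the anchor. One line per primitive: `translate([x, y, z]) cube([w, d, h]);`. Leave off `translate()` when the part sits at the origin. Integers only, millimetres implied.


translate([316, 284, 0]) cube([33, 34, 1593]);
translate([780, 284, 0]) cube([33, 34, 1593]);
translate([349, 284, 163]) cube([431, 34, 23]);
translate([349, 284, 460]) cube([431, 34, 23]);
translate([349, 284, 757]) cube([431, 34, 23]);
translate([349, 284, 1054]) cube([431, 34, 23]);
translate([349, 284, 1351]) cube([431, 34, 23]);


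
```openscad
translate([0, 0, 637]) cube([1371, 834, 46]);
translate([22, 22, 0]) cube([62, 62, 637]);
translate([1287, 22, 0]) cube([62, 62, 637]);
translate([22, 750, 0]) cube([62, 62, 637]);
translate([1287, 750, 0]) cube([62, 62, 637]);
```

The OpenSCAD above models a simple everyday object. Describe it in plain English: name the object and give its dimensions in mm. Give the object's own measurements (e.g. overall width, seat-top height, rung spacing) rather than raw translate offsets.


A rectangular dining table. The top is 1371×834×46 mm with its upper surface at z = 683 mm. It stands on four 62×62 mm square legs, each inset 22 mm from the nearest pair of top edges, running from the floor to the underside of the top.


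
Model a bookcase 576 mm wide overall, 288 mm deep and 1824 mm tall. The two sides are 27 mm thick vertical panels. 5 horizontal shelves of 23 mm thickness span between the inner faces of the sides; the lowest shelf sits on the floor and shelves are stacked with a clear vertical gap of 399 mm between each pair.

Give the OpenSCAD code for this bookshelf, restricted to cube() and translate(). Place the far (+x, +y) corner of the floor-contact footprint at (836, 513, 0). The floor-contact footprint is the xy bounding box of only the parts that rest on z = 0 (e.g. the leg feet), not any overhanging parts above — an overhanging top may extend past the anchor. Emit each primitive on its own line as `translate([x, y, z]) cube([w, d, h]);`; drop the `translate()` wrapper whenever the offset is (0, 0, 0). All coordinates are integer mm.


translate([260, 225, 0]) cube([27, 288, 1824]);
translate([809, 225, 0]) cube([27, 288, 1824]);
translate([287, 225, 0]) cube([522, 288, 23]);
translate([287, 225, 422]) cube([522, 288, 23]);
translate([287, 225, 844]) cube([522, 288, 23]);
translate([287, 225, 1266]) cube([522, 288, 23]);
translate([287, 225, 1688]) cube([522, 288, 23]);


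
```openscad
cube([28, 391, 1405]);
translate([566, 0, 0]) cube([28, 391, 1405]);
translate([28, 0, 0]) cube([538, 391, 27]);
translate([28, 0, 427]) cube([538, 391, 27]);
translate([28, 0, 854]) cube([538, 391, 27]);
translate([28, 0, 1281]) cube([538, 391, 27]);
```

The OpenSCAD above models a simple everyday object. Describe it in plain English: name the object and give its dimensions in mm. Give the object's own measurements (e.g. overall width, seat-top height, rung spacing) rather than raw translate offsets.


An open bookshelf. Two side panels, each 28 mm thick, 391 mm deep and 1405 mm tall, stand 594 mm apart (outside-to-outside). Between them sit 4 shelves, each 27 mm thick and 391 mm deep, spanning the full gap between the sides. The bottom shelf rests on the floor (its underside at z = 0) and the clear gap between one shelf's top and the next shelf's underside is 400 mm.


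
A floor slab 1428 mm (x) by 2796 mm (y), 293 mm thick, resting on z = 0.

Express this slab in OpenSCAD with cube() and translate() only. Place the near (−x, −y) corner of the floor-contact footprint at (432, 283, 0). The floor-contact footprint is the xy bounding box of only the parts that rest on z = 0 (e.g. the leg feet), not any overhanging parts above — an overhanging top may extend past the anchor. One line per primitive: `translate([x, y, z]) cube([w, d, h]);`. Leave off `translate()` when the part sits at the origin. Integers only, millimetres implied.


translate([432, 283, 0]) cube([1428, 2796, 293]);


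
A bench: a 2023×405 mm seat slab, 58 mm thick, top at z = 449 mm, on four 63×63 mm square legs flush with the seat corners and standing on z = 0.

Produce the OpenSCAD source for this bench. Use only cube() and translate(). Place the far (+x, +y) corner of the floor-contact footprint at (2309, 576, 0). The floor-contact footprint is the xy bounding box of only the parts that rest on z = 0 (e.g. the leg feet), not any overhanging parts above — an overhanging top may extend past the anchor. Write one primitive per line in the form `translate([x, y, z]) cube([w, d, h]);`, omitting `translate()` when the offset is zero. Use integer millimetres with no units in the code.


// leg_h = 449 − 58 = 391
translate([286, 171, 391]) cube([2023, 405, 58]);
translate([286, 171, 0]) cube([63, 63, 391]);
translate([286, 513, 0]) cube([63, 63, 391]);
translate([2246, 171, 0]) cube([63, 63, 391]);
translate([2246, 513, 0]) cube([63, 63, 391]);


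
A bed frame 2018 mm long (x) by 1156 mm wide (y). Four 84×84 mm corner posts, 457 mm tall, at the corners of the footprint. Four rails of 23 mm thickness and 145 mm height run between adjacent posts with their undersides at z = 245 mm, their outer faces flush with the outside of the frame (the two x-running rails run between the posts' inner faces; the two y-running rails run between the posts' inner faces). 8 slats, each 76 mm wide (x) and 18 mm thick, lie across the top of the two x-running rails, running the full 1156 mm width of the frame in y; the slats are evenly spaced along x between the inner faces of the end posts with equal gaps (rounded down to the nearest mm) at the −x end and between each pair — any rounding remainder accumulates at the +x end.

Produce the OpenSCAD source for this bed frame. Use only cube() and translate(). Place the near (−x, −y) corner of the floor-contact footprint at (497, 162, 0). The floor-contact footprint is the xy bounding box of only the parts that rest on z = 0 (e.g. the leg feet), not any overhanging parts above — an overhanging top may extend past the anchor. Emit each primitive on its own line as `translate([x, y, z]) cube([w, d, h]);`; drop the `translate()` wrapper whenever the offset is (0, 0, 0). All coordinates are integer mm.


translate([497, 162, 0]) cube([84, 84, 457]);
translate([497, 1234, 0]) cube([84, 84, 457]);
translate([2431, 162, 0]) cube([84, 84, 457]);
translate([2431, 1234, 0]) cube([84, 84, 457]);
translate([581, 162, 245]) cube([1850, 23, 145]);
translate([581, 1295, 245]) cube([1850, 23, 145]);
translate([497, 246, 245]) cube([23, 988, 145]);
translate([2492, 246, 245]) cube([23, 988, 145]);
translate([719, 162, 390]) cube([76, 1156, 18]);
translate([933, 162, 390]) cube([76, 1156, 18]);
translate([1147, 162, 390]) cube([76, 1156, 18]);
translate([1361, 162, 390]) cube([76, 1156, 18]);
translate([1575, 162, 390]) cube([76, 1156, 18]);
translate([1789, 162, 390]) cube([76, 1156, 18]);
translate([2003, 162, 390]) cube([76, 1156, 18]);
translate([2217, 162, 390]) cube([76, 1156, 18]);


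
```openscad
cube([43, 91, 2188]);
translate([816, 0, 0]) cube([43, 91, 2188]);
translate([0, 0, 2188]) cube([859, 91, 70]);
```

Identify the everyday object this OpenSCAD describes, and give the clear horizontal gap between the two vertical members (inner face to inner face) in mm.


A door frame. The clear opening width is 773 mm.

Two 2188 mm tall posts with a header on top — a door frame. The left jamb is 43 mm wide at x = 0; the right jamb starts at x = 816. The clear opening is 816 − 43 = 773 mm.


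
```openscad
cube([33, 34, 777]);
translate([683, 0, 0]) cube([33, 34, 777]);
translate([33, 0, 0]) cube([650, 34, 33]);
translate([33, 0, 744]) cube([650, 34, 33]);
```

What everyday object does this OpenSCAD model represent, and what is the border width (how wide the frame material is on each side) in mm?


A picture frame. The border width is 33 mm.

Four thin pieces enclosing a rectangular opening — a picture frame. The two full-height stiles are 777 mm tall; the top rail sits at z = 744 and is 33 mm tall, so the border above the opening is 777 − 744 = 33 mm, matching the stile x-width.


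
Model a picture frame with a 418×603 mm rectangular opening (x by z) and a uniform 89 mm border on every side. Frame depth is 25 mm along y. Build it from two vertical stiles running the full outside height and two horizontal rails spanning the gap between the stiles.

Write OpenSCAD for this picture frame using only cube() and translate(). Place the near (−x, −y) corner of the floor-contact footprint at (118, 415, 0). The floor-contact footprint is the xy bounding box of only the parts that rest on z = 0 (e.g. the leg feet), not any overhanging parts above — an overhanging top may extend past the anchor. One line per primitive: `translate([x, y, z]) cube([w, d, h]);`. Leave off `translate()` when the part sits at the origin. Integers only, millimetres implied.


translate([118, 415, 0]) cube([89, 25, 781]);
translate([625, 415, 0]) cube([89, 25, 781]);
translate([207, 415, 0]) cube([418, 25, 89]);
translate([207, 415, 692]) cube([418, 25, 89]);


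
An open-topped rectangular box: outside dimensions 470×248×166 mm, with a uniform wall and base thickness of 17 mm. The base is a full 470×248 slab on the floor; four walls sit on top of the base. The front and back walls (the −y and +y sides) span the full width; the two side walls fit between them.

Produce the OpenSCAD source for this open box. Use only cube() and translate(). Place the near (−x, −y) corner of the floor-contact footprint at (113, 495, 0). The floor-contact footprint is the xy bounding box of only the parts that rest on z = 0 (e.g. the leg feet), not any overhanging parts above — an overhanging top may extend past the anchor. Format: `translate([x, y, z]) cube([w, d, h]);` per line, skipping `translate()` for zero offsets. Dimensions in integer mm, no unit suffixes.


translate([113, 495, 0]) cube([470, 248, 17]);
translate([113, 495, 17]) cube([470, 17, 149]);
translate([113, 726, 17]) cube([470, 17, 149]);
translate([113, 512, 17]) cube([17, 214, 149]);
translate([566, 512, 17]) cube([17, 214, 149]);


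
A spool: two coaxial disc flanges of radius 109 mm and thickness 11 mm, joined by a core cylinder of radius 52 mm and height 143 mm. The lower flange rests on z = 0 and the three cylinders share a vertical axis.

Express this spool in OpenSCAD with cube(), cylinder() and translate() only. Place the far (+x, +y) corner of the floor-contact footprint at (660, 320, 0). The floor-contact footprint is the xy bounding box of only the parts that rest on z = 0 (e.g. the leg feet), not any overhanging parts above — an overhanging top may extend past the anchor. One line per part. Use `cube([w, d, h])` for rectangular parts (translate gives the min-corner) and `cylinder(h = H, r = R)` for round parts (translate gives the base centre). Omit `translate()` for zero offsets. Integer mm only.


translate([551, 211, 0]) cylinder(h = 11, r = 109);
translate([551, 211, 11]) cylinder(h = 143, r = 52);
translate([551, 211, 154]) cylinder(h = 11, r = 109);


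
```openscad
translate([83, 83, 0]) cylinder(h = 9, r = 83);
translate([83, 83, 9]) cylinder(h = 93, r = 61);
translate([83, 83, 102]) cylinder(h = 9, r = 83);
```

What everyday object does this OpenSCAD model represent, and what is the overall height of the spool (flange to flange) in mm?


A spool. The overall height is 111 mm.

Three coaxial cylinders, large–small–large — a spool. Two 9 mm flanges and a 93 mm core give 9 + 93 + 9 = 111 mm.


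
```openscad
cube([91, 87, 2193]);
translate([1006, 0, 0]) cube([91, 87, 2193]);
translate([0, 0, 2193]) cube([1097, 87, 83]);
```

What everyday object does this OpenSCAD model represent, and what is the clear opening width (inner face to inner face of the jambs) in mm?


A door frame. The clear opening width is 915 mm.

Two 2193 mm tall posts with a header on top — a door frame. The left jamb is 91 mm wide at x = 0; the right jamb starts at x = 1006. The clear opening is 1006 − 91 = 915 mm.


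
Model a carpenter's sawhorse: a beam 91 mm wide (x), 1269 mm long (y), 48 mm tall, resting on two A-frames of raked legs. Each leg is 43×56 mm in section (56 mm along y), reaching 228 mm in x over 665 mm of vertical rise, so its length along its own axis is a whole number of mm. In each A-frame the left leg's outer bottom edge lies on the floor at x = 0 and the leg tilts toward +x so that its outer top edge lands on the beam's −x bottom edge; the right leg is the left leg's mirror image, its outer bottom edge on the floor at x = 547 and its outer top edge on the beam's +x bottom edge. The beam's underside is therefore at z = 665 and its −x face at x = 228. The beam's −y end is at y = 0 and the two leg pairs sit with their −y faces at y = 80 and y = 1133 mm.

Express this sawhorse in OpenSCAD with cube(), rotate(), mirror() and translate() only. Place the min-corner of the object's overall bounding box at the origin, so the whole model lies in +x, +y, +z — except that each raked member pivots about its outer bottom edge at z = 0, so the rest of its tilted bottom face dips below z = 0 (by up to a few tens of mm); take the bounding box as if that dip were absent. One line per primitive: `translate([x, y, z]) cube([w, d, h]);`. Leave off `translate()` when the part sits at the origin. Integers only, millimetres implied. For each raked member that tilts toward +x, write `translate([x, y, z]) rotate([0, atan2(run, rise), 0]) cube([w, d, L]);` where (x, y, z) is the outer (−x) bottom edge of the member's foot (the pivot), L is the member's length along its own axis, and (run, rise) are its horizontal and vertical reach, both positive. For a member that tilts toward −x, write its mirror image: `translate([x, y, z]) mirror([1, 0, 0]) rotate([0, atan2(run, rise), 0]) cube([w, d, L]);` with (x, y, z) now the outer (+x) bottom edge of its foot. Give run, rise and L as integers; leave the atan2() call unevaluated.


translate([228, 0, 665]) cube([91, 1269, 48]);
translate([0, 80, 0]) rotate([0, atan2(228, 665), 0]) cube([43, 56, 703]);
translate([547, 80, 0]) mirror([1, 0, 0]) rotate([0, atan2(228, 665), 0]) cube([43, 56, 703]);
translate([0, 1133, 0]) rotate([0, atan2(228, 665), 0]) cube([43, 56, 703]);
translate([547, 1133, 0]) mirror([1, 0, 0]) rotate([0, atan2(228, 665), 0]) cube([43, 56, 703]);


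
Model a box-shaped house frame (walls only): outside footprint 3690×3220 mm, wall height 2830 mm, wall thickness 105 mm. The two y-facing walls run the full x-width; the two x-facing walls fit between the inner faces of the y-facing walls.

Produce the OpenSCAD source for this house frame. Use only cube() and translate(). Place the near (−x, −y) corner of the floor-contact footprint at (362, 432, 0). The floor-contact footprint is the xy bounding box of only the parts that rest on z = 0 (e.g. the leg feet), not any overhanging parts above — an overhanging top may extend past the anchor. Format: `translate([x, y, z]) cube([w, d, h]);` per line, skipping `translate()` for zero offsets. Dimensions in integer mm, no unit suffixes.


translate([362, 432, 0]) cube([3690, 105, 2830]);
translate([362, 3547, 0]) cube([3690, 105, 2830]);
translate([362, 537, 0]) cube([105, 3010, 2830]);
translate([3947, 537, 0]) cube([105, 3010, 2830]);


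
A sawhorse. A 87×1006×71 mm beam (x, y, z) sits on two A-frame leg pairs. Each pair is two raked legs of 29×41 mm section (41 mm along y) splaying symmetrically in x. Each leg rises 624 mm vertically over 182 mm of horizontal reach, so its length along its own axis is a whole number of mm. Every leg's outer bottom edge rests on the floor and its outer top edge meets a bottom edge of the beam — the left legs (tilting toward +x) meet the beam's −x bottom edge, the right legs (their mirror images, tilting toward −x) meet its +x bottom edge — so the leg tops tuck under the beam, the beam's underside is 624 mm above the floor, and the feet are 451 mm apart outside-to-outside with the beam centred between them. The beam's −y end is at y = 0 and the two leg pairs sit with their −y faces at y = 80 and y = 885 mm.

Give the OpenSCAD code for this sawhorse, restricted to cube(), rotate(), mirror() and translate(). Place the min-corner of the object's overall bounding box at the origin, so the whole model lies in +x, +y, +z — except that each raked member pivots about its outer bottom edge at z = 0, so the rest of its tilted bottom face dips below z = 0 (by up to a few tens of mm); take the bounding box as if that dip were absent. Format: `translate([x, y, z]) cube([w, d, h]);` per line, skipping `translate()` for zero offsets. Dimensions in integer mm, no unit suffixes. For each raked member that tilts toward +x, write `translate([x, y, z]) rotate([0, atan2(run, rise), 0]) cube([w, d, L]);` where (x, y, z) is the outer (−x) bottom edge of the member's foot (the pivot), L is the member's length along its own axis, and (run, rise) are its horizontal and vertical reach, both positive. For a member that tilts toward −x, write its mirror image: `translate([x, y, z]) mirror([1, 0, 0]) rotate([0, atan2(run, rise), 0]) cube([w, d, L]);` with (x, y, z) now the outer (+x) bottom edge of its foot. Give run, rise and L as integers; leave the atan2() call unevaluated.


// leg length = √(182² + 624²) = 650
// right-leg outer foot x = 2·182 + 87 = 451
// beam min-corner = (182, 0, 624)
translate([182, 0, 624]) cube([87, 1006, 71]);
translate([0, 80, 0]) rotate([0, atan2(182, 624), 0]) cube([29, 41, 650]);
translate([451, 80, 0]) mirror([1, 0, 0]) rotate([0, atan2(182, 624), 0]) cube([29, 41, 650]);
translate([0, 885, 0]) rotate([0, atan2(182, 624), 0]) cube([29, 41, 650]);
translate([451, 885, 0]) mirror([1, 0, 0]) rotate([0, atan2(182, 624), 0]) cube([29, 41, 650]);
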